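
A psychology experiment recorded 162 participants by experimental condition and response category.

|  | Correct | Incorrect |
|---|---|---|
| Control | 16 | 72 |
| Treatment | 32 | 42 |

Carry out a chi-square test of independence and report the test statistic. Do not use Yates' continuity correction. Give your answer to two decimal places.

Row totals: 88, 74. Column totals: 48, 114. Grand total N = 162.
Expected counts (row total × column total / N):
  Control, Correct: 88×48/162 = 26.074
  Control, Incorrect: 88×114/162 = 61.926
  Treatment, Correct: 74×48/162 = 21.926
  Treatment, Incorrect: 74×114/162 = 52.074
Contributions (O − E)²/E:
  (16 − 26.074)²/26.074 = 3.8922
  (72 − 61.926)²/61.926 = 1.6388
  (32 − 21.926)²/21.926 = 4.6285
  (42 − 52.074)²/52.074 = 1.9489
χ² = 3.8922 + 1.6388 + 4.6285 + 1.9489 = 12.11

12.11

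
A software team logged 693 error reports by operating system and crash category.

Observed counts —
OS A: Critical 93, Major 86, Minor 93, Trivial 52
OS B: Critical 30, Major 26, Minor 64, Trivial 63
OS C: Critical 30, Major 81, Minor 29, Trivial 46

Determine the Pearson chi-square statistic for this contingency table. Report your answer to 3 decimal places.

Row totals: 324, 183, 186. Column totals: 153, 193, 186, 161. Grand total N = 693.
Expected counts (row total × column total / N):
  OS A, Critical: 324×153/693 = 71.5325
  OS A, Major: 324×193/693 = 90.2338
  OS A, Minor: 324×186/693 = 86.9610
  OS A, Trivial: 324×161/693 = 75.2727
  OS B, Critical: 183×153/693 = 40.4026
  OS B, Major: 183×193/693 = 50.9654
  OS B, Minor: 183×186/693 = 49.1169
  OS B, Trivial: 183×161/693 = 42.5152
  OS C, Critical: 186×153/693 = 41.0649
  OS C, Major: 186×193/693 = 51.8009
  OS C, Minor: 186×186/693 = 49.9221
  OS C, Trivial: 186×161/693 = 43.2121
Contributions (O − E)²/E:
  (93 − 71.5325)²/71.5325 = 6.4426
  (86 − 90.2338)²/90.2338 = 0.1987
  (93 − 86.9610)²/86.9610 = 0.4194
  (52 − 75.2727)²/75.2727 = 7.1954
  (30 − 40.4026)²/40.4026 = 2.6784
  (26 − 50.9654)²/50.9654 = 12.2293
  (64 − 49.1169)²/49.1169 = 4.5098
  (63 − 42.5152)²/42.5152 = 9.8700
  (30 − 41.0649)²/41.0649 = 2.9814
  (81 − 51.8009)²/51.8009 = 16.4589
  (29 − 49.9221)²/49.9221 = 8.7683
  (46 − 43.2121)²/43.2121 = 0.1799
χ² = 6.4426 + 0.1987 + 0.4194 + 7.1954 + 2.6784 + 12.2293 + 4.5098 + 9.8700 + 2.9814 + 16.4589 + 8.7683 + 0.1799 = 71.932

71.932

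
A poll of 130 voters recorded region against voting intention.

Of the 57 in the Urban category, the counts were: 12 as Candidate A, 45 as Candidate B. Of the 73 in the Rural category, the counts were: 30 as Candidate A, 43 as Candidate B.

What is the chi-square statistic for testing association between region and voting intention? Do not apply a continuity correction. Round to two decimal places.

Row totals: 57, 73. Column totals: 42, 88. Grand total N = 130.
Expected counts (row total × column total / N):
  Urban, Candidate A: 57×42/130 = 18.4154
  Urban, Candidate B: 57×88/130 = 38.5846
  Rural, Candidate A: 73×42/130 = 23.5846
  Rural, Candidate B: 73×88/130 = 49.4154
Contributions (O − E)²/E:
  (12 − 18.4154)²/18.4154 = 2.2349
  (45 − 38.5846)²/38.5846 = 1.0667
  (30 − 23.5846)²/23.5846 = 1.7451
  (43 − 49.4154)²/49.4154 = 0.8329
χ² = 2.2349 + 1.0667 + 1.7451 + 0.8329 = 5.88

5.88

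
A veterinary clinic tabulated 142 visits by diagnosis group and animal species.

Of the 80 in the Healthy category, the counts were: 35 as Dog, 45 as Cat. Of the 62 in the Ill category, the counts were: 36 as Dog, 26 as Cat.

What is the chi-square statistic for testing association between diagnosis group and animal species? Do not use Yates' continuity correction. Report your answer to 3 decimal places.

2.863

Row totals: 80, 62. Column totals: 71, 71. Grand total N = 142.
Expected counts (row total × column total / N):
  Healthy, Dog: 80×71/142 = 40.0000
  Healthy, Cat: 80×71/142 = 40.0000
  Ill, Dog: 62×71/142 = 31.0000
  Ill, Cat: 62×71/142 = 31.0000
Contributions (O − E)²/E:
  (35 − 40.0000)²/40.0000 = 0.6250
  (45 − 40.0000)²/40.0000 = 0.6250
  (36 − 31.0000)²/31.0000 = 0.8065
  (26 − 31.0000)²/31.0000 = 0.8065
χ² = 0.6250 + 0.6250 + 0.8065 + 0.8065 = 2.863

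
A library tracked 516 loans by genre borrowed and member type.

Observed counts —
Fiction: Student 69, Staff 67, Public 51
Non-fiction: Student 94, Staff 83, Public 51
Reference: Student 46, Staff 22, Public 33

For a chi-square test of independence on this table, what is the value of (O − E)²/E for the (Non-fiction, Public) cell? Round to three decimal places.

1.255

Row total (Non-fiction) = 228; column total (Public) = 135; N = 516.
Expected count E = 228 × 135 / 516 = 59.6512.
Contribution = (O − E)²/E = (51 − 59.6512)² / 59.6512 = 1.255.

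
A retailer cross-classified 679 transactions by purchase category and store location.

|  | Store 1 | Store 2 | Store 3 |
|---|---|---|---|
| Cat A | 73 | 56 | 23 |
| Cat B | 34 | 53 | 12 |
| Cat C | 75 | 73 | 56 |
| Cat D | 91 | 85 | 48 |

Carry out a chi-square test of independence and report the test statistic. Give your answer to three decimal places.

20.294

Row totals: 152, 99, 204, 224. Column totals: 273, 267, 139. Grand total N = 679.
Expected counts (row total × column total / N):
  Cat A, Store 1: 152×273/679 = 61.1134
  Cat A, Store 2: 152×267/679 = 59.7703
  Cat A, Store 3: 152×139/679 = 31.1163
  Cat B, Store 1: 99×273/679 = 39.8041
  Cat B, Store 2: 99×267/679 = 38.9293
  Cat B, Store 3: 99×139/679 = 20.2666
  Cat C, Store 1: 204×273/679 = 82.0206
  Cat C, Store 2: 204×267/679 = 80.2180
  Cat C, Store 3: 204×139/679 = 41.7614
  Cat D, Store 1: 224×273/679 = 90.0619
  Cat D, Store 2: 224×267/679 = 88.0825
  Cat D, Store 3: 224×139/679 = 45.8557
Contributions (O − E)²/E:
  (73 − 61.1134)²/61.1134 = 2.3120
  (56 − 59.7703)²/59.7703 = 0.2378
  (23 − 31.1163)²/31.1163 = 2.1170
  (34 − 39.8041)²/39.8041 = 0.8463
  (53 − 38.9293)²/38.9293 = 5.0857
  (12 − 20.2666)²/20.2666 = 3.3719
  (75 − 82.0206)²/82.0206 = 0.6009
  (73 − 80.2180)²/80.2180 = 0.6495
  (56 − 41.7614)²/41.7614 = 4.8547
  (91 − 90.0619)²/90.0619 = 0.0098
  (85 − 88.0825)²/88.0825 = 0.1079
  (48 − 45.8557)²/45.8557 = 0.1003
χ² = 2.3120 + 0.2378 + 2.1170 + 0.8463 + 5.0857 + 3.3719 + 0.6009 + 0.6495 + 4.8547 + 0.0098 + 0.1079 + 0.1003 = 20.294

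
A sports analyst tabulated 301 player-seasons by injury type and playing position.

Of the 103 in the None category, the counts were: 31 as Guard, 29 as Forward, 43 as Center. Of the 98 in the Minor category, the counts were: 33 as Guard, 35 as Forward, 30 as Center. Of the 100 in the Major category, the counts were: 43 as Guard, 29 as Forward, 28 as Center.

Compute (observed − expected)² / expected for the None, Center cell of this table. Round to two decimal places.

2.06

Row total (None) = 103; column total (Center) = 101; N = 301.
Expected count E = 103 × 101 / 301 = 34.561.
Contribution = (O − E)²/E = (43 − 34.561)² / 34.561 = 2.06.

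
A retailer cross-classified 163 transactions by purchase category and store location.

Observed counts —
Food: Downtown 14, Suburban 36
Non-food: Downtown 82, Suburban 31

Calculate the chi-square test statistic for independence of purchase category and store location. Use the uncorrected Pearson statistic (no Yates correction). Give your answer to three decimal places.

28.438

Row totals: 50, 113. Column totals: 96, 67. Grand total N = 163.
Expected counts (row total × column total / N):
  Food, Downtown: 50×96/163 = 29.4479
  Food, Suburban: 50×67/163 = 20.5521
  Non-food, Downtown: 113×96/163 = 66.5521
  Non-food, Suburban: 113×67/163 = 46.4479
Contributions (O − E)²/E:
  (14 − 29.4479)²/29.4479 = 8.1037
  (36 − 20.5521)²/20.5521 = 11.6113
  (82 − 66.5521)²/66.5521 = 3.5857
  (31 − 46.4479)²/46.4479 = 5.1377
χ² = 8.1037 + 11.6113 + 3.5857 + 5.1377 = 28.438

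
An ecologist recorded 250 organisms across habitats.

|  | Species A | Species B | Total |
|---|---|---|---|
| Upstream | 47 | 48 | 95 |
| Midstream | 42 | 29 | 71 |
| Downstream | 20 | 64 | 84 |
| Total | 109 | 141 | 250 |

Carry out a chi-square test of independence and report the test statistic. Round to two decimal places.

Grand total N = 250.
Expected counts (row total × column total / N):
  Upstream, Species A: 95×109/250 = 41.420
  Upstream, Species B: 95×141/250 = 53.580
  Midstream, Species A: 71×109/250 = 30.956
  Midstream, Species B: 71×141/250 = 40.044
  Downstream, Species A: 84×109/250 = 36.624
  Downstream, Species B: 84×141/250 = 47.376
Contributions (O − E)²/E:
  (47 − 41.420)²/41.420 = 0.7517
  (48 − 53.580)²/53.580 = 0.5811
  (42 − 30.956)²/30.956 = 3.9401
  (29 − 40.044)²/40.044 = 3.0459
  (20 − 36.624)²/36.624 = 7.5458
  (64 − 47.376)²/47.376 = 5.8333
χ² = 0.7517 + 0.5811 + 3.9401 + 3.0459 + 7.5458 + 5.8333 = 21.70

21.70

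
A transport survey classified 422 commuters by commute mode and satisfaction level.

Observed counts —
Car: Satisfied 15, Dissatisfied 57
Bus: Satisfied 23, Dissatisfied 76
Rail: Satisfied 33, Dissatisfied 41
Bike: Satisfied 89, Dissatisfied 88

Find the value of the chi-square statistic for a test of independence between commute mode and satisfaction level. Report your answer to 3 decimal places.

30.895

Row totals: 72, 99, 74, 177. Column totals: 160, 262. Grand total N = 422.
Expected counts (row total × column total / N):
  Car, Satisfied: 72×160/422 = 27.2986
  Car, Dissatisfied: 72×262/422 = 44.7014
  Bus, Satisfied: 99×160/422 = 37.5355
  Bus, Dissatisfied: 99×262/422 = 61.4645
  Rail, Satisfied: 74×160/422 = 28.0569
  Rail, Dissatisfied: 74×262/422 = 45.9431
  Bike, Satisfied: 177×160/422 = 67.1090
  Bike, Dissatisfied: 177×262/422 = 109.8910
Contributions (O − E)²/E:
  (15 − 27.2986)²/27.2986 = 5.5408
  (57 − 44.7014)²/44.7014 = 3.3837
  (23 − 37.5355)²/37.5355 = 5.6288
  (76 − 61.4645)²/61.4645 = 3.4374
  (33 − 28.0569)²/28.0569 = 0.8709
  (41 − 45.9431)²/45.9431 = 0.5318
  (89 − 67.1090)²/67.1090 = 7.1409
  (88 − 109.8910)²/109.8910 = 4.3608
χ² = 5.5408 + 3.3837 + 5.6288 + 3.4374 + 0.8709 + 0.5318 + 7.1409 + 4.3608 = 30.895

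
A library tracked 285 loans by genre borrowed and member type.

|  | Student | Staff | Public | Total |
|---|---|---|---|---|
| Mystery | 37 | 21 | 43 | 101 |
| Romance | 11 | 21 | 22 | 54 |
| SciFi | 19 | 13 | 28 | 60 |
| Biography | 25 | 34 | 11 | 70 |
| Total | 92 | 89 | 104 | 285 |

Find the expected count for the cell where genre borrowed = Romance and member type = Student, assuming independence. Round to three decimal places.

17.432

Row total (Romance) = 54; column total (Student) = 92; grand total N = 285.
Expected count = (row total × column total) / N = 54 × 92 / 285 = 17.432.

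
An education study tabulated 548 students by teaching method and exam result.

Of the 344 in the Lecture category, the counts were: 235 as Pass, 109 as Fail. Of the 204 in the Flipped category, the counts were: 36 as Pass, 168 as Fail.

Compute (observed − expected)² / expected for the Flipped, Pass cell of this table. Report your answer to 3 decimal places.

Row total (Flipped) = 204; column total (Pass) = 271; N = 548.
Expected count E = 204 × 271 / 548 = 100.8832.
Contribution = (O − E)²/E = (36 − 100.8832)² / 100.8832 = 41.730.

41.730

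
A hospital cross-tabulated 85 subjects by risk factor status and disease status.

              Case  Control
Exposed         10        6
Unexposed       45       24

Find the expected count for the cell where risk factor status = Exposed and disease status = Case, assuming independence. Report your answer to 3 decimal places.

Row total (Exposed) = 16; column total (Case) = 55; grand total N = 85.
Expected count = (row total × column total) / N = 16 × 55 / 85 = 10.353.

10.353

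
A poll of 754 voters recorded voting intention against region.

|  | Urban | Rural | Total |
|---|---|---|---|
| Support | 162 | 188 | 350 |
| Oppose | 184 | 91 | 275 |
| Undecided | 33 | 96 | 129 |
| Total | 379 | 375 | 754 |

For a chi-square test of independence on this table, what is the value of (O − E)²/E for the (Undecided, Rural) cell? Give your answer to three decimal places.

15.804

Row total (Undecided) = 129; column total (Rural) = 375; N = 754.
Expected count E = 129 × 375 / 754 = 64.1578.
Contribution = (O − E)²/E = (96 − 64.1578)² / 64.1578 = 15.804.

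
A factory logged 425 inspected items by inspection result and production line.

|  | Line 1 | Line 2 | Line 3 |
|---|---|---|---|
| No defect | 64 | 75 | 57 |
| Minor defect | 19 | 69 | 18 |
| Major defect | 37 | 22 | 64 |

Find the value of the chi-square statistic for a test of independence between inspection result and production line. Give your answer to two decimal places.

60.89

Row totals: 196, 106, 123. Column totals: 120, 166, 139. Grand total N = 425.
Expected counts (row total × column total / N):
  No defect, Line 1: 196×120/425 = 55.341
  No defect, Line 2: 196×166/425 = 76.555
  No defect, Line 3: 196×139/425 = 64.104
  Minor defect, Line 1: 106×120/425 = 29.929
  Minor defect, Line 2: 106×166/425 = 41.402
  Minor defect, Line 3: 106×139/425 = 34.668
  Major defect, Line 1: 123×120/425 = 34.729
  Major defect, Line 2: 123×166/425 = 48.042
  Major defect, Line 3: 123×139/425 = 40.228
Contributions (O − E)²/E:
  (64 − 55.341)²/55.341 = 1.3548
  (75 − 76.555)²/76.555 = 0.0316
  (57 − 64.104)²/64.104 = 0.7873
  (19 − 29.929)²/29.929 = 3.9909
  (69 − 41.402)²/41.402 = 18.3964
  (18 − 34.668)²/34.668 = 8.0138
  (37 − 34.729)²/34.729 = 0.1485
  (22 − 48.042)²/48.042 = 14.1165
  (64 − 40.228)²/40.228 = 14.0476
χ² = 1.3548 + 0.0316 + 0.7873 + 3.9909 + 18.3964 + 8.0138 + 0.1485 + 14.1165 + 14.0476 = 60.89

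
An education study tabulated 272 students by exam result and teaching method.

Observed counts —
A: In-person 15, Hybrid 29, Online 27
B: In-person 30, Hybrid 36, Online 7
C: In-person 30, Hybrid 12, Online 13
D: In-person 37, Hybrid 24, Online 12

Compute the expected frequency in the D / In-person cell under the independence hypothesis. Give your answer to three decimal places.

30.059

Row total (D) = 73; column total (In-person) = 112; grand total N = 272.
Expected count = (row total × column total) / N = 73 × 112 / 272 = 30.059.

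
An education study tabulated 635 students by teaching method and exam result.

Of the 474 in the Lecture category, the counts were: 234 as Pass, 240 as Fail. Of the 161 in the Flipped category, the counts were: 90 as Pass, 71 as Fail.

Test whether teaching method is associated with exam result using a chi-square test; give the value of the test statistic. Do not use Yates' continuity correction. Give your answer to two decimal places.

2.05

Row totals: 474, 161. Column totals: 324, 311. Grand total N = 635.
Expected counts (row total × column total / N):
  Lecture, Pass: 474×324/635 = 241.852
  Lecture, Fail: 474×311/635 = 232.148
  Flipped, Pass: 161×324/635 = 82.148
  Flipped, Fail: 161×311/635 = 78.852
Contributions (O − E)²/E:
  (234 − 241.852)²/241.852 = 0.2549
  (240 − 232.148)²/232.148 = 0.2656
  (90 − 82.148)²/82.148 = 0.7505
  (71 − 78.852)²/78.852 = 0.7819
χ² = 0.2549 + 0.2656 + 0.7505 + 0.7819 = 2.05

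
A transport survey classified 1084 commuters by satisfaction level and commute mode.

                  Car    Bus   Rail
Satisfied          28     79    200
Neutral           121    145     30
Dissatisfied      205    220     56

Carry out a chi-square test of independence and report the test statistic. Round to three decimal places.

Row totals: 307, 296, 481. Column totals: 354, 444, 286. Grand total N = 1084.
Expected counts (row total × column total / N):
  Satisfied, Car: 307×354/1084 = 100.25646
  Satisfied, Bus: 307×444/1084 = 125.74539
  Satisfied, Rail: 307×286/1084 = 80.99815
  Neutral, Car: 296×354/1084 = 96.66421
  Neutral, Bus: 296×444/1084 = 121.23985
  Neutral, Rail: 296×286/1084 = 78.09594
  Dissatisfied, Car: 481×354/1084 = 157.07934
  Dissatisfied, Bus: 481×444/1084 = 197.01476
  Dissatisfied, Rail: 481×286/1084 = 126.90590
Contributions (O − E)²/E:
  (28 − 100.25646)²/100.25646 = 52.0764
  (79 − 125.74539)²/125.74539 = 17.3774
  (200 − 80.99815)²/80.99815 = 174.8366
  (121 − 96.66421)²/96.66421 = 6.1267
  (145 − 121.23985)²/121.23985 = 4.6564
  (30 − 78.09594)²/78.09594 = 29.6202
  (205 − 157.07934)²/157.07934 = 14.6193
  (220 − 197.01476)²/197.01476 = 2.6816
  (56 − 126.90590)²/126.90590 = 39.6171
χ² = 52.0764 + 17.3774 + 174.8366 + 6.1267 + 4.6564 + 29.6202 + 14.6193 + 2.6816 + 39.6171 = 341.612

341.612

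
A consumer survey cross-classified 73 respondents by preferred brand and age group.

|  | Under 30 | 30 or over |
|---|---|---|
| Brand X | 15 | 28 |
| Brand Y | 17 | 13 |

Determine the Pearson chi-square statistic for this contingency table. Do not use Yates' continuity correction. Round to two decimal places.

Row totals: 43, 30. Column totals: 32, 41. Grand total N = 73.
Expected counts (row total × column total / N):
  Brand X, Under 30: 43×32/73 = 18.849
  Brand X, 30 or over: 43×41/73 = 24.151
  Brand Y, Under 30: 30×32/73 = 13.151
  Brand Y, 30 or over: 30×41/73 = 16.849
Contributions (O − E)²/E:
  (15 − 18.849)²/18.849 = 0.7860
  (28 − 24.151)²/24.151 = 0.6134
  (17 − 13.151)²/13.151 = 1.1265
  (13 − 16.849)²/16.849 = 0.8793
χ² = 0.7860 + 0.6134 + 1.1265 + 0.8793 = 3.41

3.41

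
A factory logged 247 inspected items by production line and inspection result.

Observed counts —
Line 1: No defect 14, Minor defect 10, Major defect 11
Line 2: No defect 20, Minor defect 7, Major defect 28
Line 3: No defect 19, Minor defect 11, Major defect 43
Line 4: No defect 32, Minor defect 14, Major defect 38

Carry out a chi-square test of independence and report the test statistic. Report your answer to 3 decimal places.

9.688

Row totals: 35, 55, 73, 84. Column totals: 85, 42, 120. Grand total N = 247.
Expected counts (row total × column total / N):
  Line 1, No defect: 35×85/247 = 12.04453
  Line 1, Minor defect: 35×42/247 = 5.95142
  Line 1, Major defect: 35×120/247 = 17.00405
  Line 2, No defect: 55×85/247 = 18.92713
  Line 2, Minor defect: 55×42/247 = 9.35223
  Line 2, Major defect: 55×120/247 = 26.72065
  Line 3, No defect: 73×85/247 = 25.12146
  Line 3, Minor defect: 73×42/247 = 12.41296
  Line 3, Major defect: 73×120/247 = 35.46559
  Line 4, No defect: 84×85/247 = 28.90688
  Line 4, Minor defect: 84×42/247 = 14.28340
  Line 4, Major defect: 84×120/247 = 40.80972
Contributions (O − E)²/E:
  (14 − 12.04453)²/12.04453 = 0.3175
  (10 − 5.95142)²/5.95142 = 2.7541
  (11 − 17.00405)²/17.00405 = 2.1200
  (20 − 18.92713)²/18.92713 = 0.0608
  (7 − 9.35223)²/9.35223 = 0.5916
  (28 − 26.72065)²/26.72065 = 0.0613
  (19 − 25.12146)²/25.12146 = 1.4916
  (11 − 12.41296)²/12.41296 = 0.1608
  (43 − 35.46559)²/35.46559 = 1.6006
  (32 − 28.90688)²/28.90688 = 0.3310
  (14 − 14.28340)²/14.28340 = 0.0056
  (38 − 40.80972)²/40.80972 = 0.1934
χ² = 0.3175 + 2.7541 + 2.1200 + 0.0608 + 0.5916 + 0.0613 + 1.4916 + 0.1608 + 1.6006 + 0.3310 + 0.0056 + 0.1934 = 9.688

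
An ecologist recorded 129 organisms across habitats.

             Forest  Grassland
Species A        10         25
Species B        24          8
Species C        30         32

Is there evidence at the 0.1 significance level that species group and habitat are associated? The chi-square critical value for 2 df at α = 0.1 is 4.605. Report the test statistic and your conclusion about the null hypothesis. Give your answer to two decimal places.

Row totals: 35, 32, 62. Column totals: 64, 65. Grand total N = 129.
Expected counts (row total × column total / N):
  Species A, Forest: 35×64/129 = 17.3643
  Species A, Grassland: 35×65/129 = 17.6357
  Species B, Forest: 32×64/129 = 15.8760
  Species B, Grassland: 32×65/129 = 16.1240
  Species C, Forest: 62×64/129 = 30.7597
  Species C, Grassland: 62×65/129 = 31.2403
Contributions (O − E)²/E:
  (10 − 17.3643)²/17.3643 = 3.1232
  (25 − 17.6357)²/17.6357 = 3.0752
  (24 − 15.8760)²/15.8760 = 4.1572
  (8 − 16.1240)²/16.1240 = 4.0932
  (30 − 30.7597)²/30.7597 = 0.0188
  (32 − 31.2403)²/31.2403 = 0.0185
χ² = 3.1232 + 3.0752 + 4.1572 + 4.0932 + 0.0188 + 0.0185 = 14.49
df = (3−1)(2−1) = 2. Since 14.49 > 4.605, reject the null hypothesis of independence at α = 0.1.

14.49; reject H₀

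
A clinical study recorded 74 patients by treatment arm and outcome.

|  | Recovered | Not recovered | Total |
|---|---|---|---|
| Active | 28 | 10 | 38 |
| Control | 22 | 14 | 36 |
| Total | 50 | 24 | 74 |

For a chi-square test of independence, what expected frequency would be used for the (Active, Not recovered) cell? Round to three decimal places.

Row total (Active) = 38; column total (Not recovered) = 24; grand total N = 74.
Expected count = (row total × column total) / N = 38 × 24 / 74 = 12.324.

12.324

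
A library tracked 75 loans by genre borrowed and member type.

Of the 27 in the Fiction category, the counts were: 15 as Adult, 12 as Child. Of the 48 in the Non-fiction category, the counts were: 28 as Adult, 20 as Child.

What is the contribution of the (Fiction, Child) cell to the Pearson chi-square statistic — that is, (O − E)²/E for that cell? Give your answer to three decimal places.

0.020

Row total (Fiction) = 27; column total (Child) = 32; N = 75.
Expected count E = 27 × 32 / 75 = 11.5200.
Contribution = (O − E)²/E = (12 − 11.5200)² / 11.5200 = 0.020.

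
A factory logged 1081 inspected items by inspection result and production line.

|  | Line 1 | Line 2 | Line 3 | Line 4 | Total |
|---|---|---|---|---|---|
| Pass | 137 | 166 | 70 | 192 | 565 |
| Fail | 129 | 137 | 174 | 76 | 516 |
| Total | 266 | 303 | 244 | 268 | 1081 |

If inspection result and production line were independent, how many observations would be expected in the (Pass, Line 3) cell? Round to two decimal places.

Row total (Pass) = 565; column total (Line 3) = 244; grand total N = 1081.
Expected count = (row total × column total) / N = 565 × 244 / 1081 = 127.53.

127.53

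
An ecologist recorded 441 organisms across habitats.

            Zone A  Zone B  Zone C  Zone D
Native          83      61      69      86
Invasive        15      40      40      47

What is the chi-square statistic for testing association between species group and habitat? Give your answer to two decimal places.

16.96

Row totals: 299, 142. Column totals: 98, 101, 109, 133. Grand total N = 441.
Expected counts (row total × column total / N):
  Native, Zone A: 299×98/441 = 66.444
  Native, Zone B: 299×101/441 = 68.478
  Native, Zone C: 299×109/441 = 73.902
  Native, Zone D: 299×133/441 = 90.175
  Invasive, Zone A: 142×98/441 = 31.556
  Invasive, Zone B: 142×101/441 = 32.522
  Invasive, Zone C: 142×109/441 = 35.098
  Invasive, Zone D: 142×133/441 = 42.825
Contributions (O − E)²/E:
  (83 − 66.444)²/66.444 = 4.1253
  (61 − 68.478)²/68.478 = 0.8166
  (69 − 73.902)²/73.902 = 0.3252
  (86 − 90.175)²/90.175 = 0.1933
  (15 − 31.556)²/31.556 = 8.6862
  (40 − 32.522)²/32.522 = 1.7195
  (40 − 35.098)²/35.098 = 0.6846
  (47 − 42.825)²/42.825 = 0.4070
χ² = 4.1253 + 0.8166 + 0.3252 + 0.1933 + 8.6862 + 1.7195 + 0.6846 + 0.4070 = 16.96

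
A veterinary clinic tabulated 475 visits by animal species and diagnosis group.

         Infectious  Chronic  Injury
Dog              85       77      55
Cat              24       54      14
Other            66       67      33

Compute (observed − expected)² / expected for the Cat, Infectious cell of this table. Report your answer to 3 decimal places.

Row total (Cat) = 92; column total (Infectious) = 175; N = 475.
Expected count E = 92 × 175 / 475 = 33.8947.
Contribution = (O − E)²/E = (24 − 33.8947)² / 33.8947 = 2.889.

2.889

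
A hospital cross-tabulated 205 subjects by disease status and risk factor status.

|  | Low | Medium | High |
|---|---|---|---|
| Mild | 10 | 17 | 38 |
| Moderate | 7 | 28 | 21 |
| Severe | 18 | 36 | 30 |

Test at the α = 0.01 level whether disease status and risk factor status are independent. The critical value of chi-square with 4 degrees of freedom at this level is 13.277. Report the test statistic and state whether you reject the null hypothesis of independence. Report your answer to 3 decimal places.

11.448; fail to reject H₀

Row totals: 65, 56, 84. Column totals: 35, 81, 89. Grand total N = 205.
Expected counts (row total × column total / N):
  Mild, Low: 65×35/205 = 11.09756
  Mild, Medium: 65×81/205 = 25.68293
  Mild, High: 65×89/205 = 28.21951
  Moderate, Low: 56×35/205 = 9.56098
  Moderate, Medium: 56×81/205 = 22.12683
  Moderate, High: 56×89/205 = 24.31220
  Severe, Low: 84×35/205 = 14.34146
  Severe, Medium: 84×81/205 = 33.19024
  Severe, High: 84×89/205 = 36.46829
Contributions (O − E)²/E:
  (10 − 11.09756)²/11.09756 = 0.1085
  (17 − 25.68293)²/25.68293 = 2.9355
  (38 − 28.21951)²/28.21951 = 3.3898
  (7 − 9.56098)²/9.56098 = 0.6860
  (28 − 22.12683)²/22.12683 = 1.5589
  (21 − 24.31220)²/24.31220 = 0.4512
  (18 − 14.34146)²/14.34146 = 0.9333
  (36 − 33.19024)²/33.19024 = 0.2379
  (30 − 36.46829)²/36.46829 = 1.1473
χ² = 0.1085 + 2.9355 + 3.3898 + 0.6860 + 1.5589 + 0.4512 + 0.9333 + 0.2379 + 1.1473 = 11.448
df = (3−1)(3−1) = 4. Since 11.448 < 13.277, fail to reject the null hypothesis of independence at α = 0.01.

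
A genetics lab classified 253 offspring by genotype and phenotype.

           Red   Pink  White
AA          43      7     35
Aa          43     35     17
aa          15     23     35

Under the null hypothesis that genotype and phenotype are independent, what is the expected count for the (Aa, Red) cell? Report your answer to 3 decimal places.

Row total (Aa) = 95; column total (Red) = 101; grand total N = 253.
Expected count = (row total × column total) / N = 95 × 101 / 253 = 37.925.

37.925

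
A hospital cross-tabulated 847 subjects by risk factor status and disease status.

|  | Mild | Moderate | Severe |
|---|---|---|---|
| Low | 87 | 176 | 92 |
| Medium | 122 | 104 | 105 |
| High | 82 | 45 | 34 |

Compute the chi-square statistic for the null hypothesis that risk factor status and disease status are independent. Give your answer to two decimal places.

Row totals: 355, 331, 161. Column totals: 291, 325, 231. Grand total N = 847.
Expected counts (row total × column total / N):
  Low, Mild: 355×291/847 = 121.966
  Low, Moderate: 355×325/847 = 136.216
  Low, Severe: 355×231/847 = 96.818
  Medium, Mild: 331×291/847 = 113.720
  Medium, Moderate: 331×325/847 = 127.007
  Medium, Severe: 331×231/847 = 90.273
  High, Mild: 161×291/847 = 55.314
  High, Moderate: 161×325/847 = 61.777
  High, Severe: 161×231/847 = 43.909
Contributions (O − E)²/E:
  (87 − 121.966)²/121.966 = 10.0243
  (176 − 136.216)²/136.216 = 11.6195
  (92 − 96.818)²/96.818 = 0.2398
  (122 − 113.720)²/113.720 = 0.6029
  (104 − 127.007)²/127.007 = 4.1677
  (105 − 90.273)²/90.273 = 2.4025
  (82 − 55.314)²/55.314 = 12.8745
  (45 − 61.777)²/61.777 = 4.5562
  (34 − 43.909)²/43.909 = 2.2362
χ² = 10.0243 + 11.6195 + 0.2398 + 0.6029 + 4.1677 + 2.4025 + 12.8745 + 4.5562 + 2.2362 = 48.72

48.72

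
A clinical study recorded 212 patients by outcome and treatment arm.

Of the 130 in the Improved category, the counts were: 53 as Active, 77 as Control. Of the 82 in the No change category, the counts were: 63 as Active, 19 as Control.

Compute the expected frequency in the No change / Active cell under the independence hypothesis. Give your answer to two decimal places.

44.87

Row total (No change) = 82; column total (Active) = 116; grand total N = 212.
Expected count = (row total × column total) / N = 82 × 116 / 212 = 44.87.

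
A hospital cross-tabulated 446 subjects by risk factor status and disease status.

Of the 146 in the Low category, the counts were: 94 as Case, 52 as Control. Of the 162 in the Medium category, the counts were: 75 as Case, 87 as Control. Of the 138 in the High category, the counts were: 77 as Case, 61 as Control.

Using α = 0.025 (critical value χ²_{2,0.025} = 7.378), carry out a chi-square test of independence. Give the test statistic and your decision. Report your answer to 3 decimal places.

10.190; reject H₀

Row totals: 146, 162, 138. Column totals: 246, 200. Grand total N = 446.
Expected counts (row total × column total / N):
  Low, Case: 146×246/446 = 80.5291
  Low, Control: 146×200/446 = 65.4709
  Medium, Case: 162×246/446 = 89.3543
  Medium, Control: 162×200/446 = 72.6457
  High, Case: 138×246/446 = 76.1166
  High, Control: 138×200/446 = 61.8834
Contributions (O − E)²/E:
  (94 − 80.5291)²/80.5291 = 2.2534
  (52 − 65.4709)²/65.4709 = 2.7717
  (75 − 89.3543)²/89.3543 = 2.3059
  (87 − 72.6457)²/72.6457 = 2.8363
  (77 − 76.1166)²/76.1166 = 0.0103
  (61 − 61.8834)²/61.8834 = 0.0126
χ² = 2.2534 + 2.7717 + 2.3059 + 2.8363 + 0.0103 + 0.0126 = 10.190
df = (3−1)(2−1) = 2. Since 10.190 > 7.378, reject the null hypothesis of independence at α = 0.025.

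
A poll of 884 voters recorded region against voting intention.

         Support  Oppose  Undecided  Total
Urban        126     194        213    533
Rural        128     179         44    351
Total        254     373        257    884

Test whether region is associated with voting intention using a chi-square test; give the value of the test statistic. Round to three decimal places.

Grand total N = 884.
Expected counts (row total × column total / N):
  Urban, Support: 533×254/884 = 153.1471
  Urban, Oppose: 533×373/884 = 224.8971
  Urban, Undecided: 533×257/884 = 154.9559
  Rural, Support: 351×254/884 = 100.8529
  Rural, Oppose: 351×373/884 = 148.1029
  Rural, Undecided: 351×257/884 = 102.0441
Contributions (O − E)²/E:
  (126 − 153.1471)²/153.1471 = 4.8121
  (194 − 224.8971)²/224.8971 = 4.2447
  (213 − 154.9559)²/154.9559 = 21.7424
  (128 − 100.8529)²/100.8529 = 7.3073
  (179 − 148.1029)²/148.1029 = 6.4457
  (44 − 102.0441)²/102.0441 = 33.0163
χ² = 4.8121 + 4.2447 + 21.7424 + 7.3073 + 6.4457 + 33.0163 = 77.569

77.569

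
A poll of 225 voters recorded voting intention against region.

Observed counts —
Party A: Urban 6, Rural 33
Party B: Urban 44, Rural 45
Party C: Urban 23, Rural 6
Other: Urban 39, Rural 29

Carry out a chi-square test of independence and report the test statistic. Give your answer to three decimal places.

Row totals: 39, 89, 29, 68. Column totals: 112, 113. Grand total N = 225.
Expected counts (row total × column total / N):
  Party A, Urban: 39×112/225 = 19.4133
  Party A, Rural: 39×113/225 = 19.5867
  Party B, Urban: 89×112/225 = 44.3022
  Party B, Rural: 89×113/225 = 44.6978
  Party C, Urban: 29×112/225 = 14.4356
  Party C, Rural: 29×113/225 = 14.5644
  Other, Urban: 68×112/225 = 33.8489
  Other, Rural: 68×113/225 = 34.1511
Contributions (O − E)²/E:
  (6 − 19.4133)²/19.4133 = 9.2677
  (33 − 19.5867)²/19.5867 = 9.1857
  (44 − 44.3022)²/44.3022 = 0.0021
  (45 − 44.6978)²/44.6978 = 0.0020
  (23 − 14.4356)²/14.4356 = 5.0811
  (6 − 14.5644)²/14.5644 = 5.0362
  (39 − 33.8489)²/33.8489 = 0.7839
  (29 − 34.1511)²/34.1511 = 0.7770
χ² = 9.2677 + 9.1857 + 0.0021 + 0.0020 + 5.0811 + 5.0362 + 0.7839 + 0.7770 = 30.136

30.136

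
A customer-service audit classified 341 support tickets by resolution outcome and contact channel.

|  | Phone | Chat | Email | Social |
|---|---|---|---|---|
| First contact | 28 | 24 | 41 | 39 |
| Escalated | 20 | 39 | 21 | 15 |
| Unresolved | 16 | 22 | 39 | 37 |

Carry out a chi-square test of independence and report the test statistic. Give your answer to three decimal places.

24.582

Row totals: 132, 95, 114. Column totals: 64, 85, 101, 91. Grand total N = 341.
Expected counts (row total × column total / N):
  First contact, Phone: 132×64/341 = 24.7742
  First contact, Chat: 132×85/341 = 32.9032
  First contact, Email: 132×101/341 = 39.0968
  First contact, Social: 132×91/341 = 35.2258
  Escalated, Phone: 95×64/341 = 17.8299
  Escalated, Chat: 95×85/341 = 23.6804
  Escalated, Email: 95×101/341 = 28.1378
  Escalated, Social: 95×91/341 = 25.3519
  Unresolved, Phone: 114×64/341 = 21.3959
  Unresolved, Chat: 114×85/341 = 28.4164
  Unresolved, Email: 114×101/341 = 33.7654
  Unresolved, Social: 114×91/341 = 30.4223
Contributions (O − E)²/E:
  (28 − 24.7742)²/24.7742 = 0.4200
  (24 − 32.9032)²/32.9032 = 2.4091
  (41 − 39.0968)²/39.0968 = 0.0926
  (39 − 35.2258)²/35.2258 = 0.4044
  (20 − 17.8299)²/17.8299 = 0.2641
  (39 − 23.6804)²/23.6804 = 9.9107
  (21 − 28.1378)²/28.1378 = 1.8107
  (15 − 25.3519)²/25.3519 = 4.2270
  (16 − 21.3959)²/21.3959 = 1.3608
  (22 − 28.4164)²/28.4164 = 1.4488
  (39 − 33.7654)²/33.7654 = 0.8115
  (37 − 30.4223)²/30.4223 = 1.4222
χ² = 0.4200 + 2.4091 + 0.0926 + 0.4044 + 0.2641 + 9.9107 + 1.8107 + 4.2270 + 1.3608 + 1.4488 + 0.8115 + 1.4222 = 24.582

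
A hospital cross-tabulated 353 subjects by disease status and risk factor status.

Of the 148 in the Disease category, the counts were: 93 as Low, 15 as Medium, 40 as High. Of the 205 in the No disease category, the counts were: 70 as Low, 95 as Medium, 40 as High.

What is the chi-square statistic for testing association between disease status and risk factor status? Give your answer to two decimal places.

Row totals: 148, 205. Column totals: 163, 110, 80. Grand total N = 353.
Expected counts (row total × column total / N):
  Disease, Low: 148×163/353 = 68.340
  Disease, Medium: 148×110/353 = 46.119
  Disease, High: 148×80/353 = 33.541
  No disease, Low: 205×163/353 = 94.660
  No disease, Medium: 205×110/353 = 63.881
  No disease, High: 205×80/353 = 46.459
Contributions (O − E)²/E:
  (93 − 68.340)²/68.340 = 8.8984
  (15 − 46.119)²/46.119 = 20.9977
  (40 − 33.541)²/33.541 = 1.2438
  (70 − 94.660)²/94.660 = 6.4242
  (95 − 63.881)²/63.881 = 15.1593
  (40 − 46.459)²/46.459 = 0.8980
χ² = 8.8984 + 20.9977 + 1.2438 + 6.4242 + 15.1593 + 0.8980 = 53.62

53.62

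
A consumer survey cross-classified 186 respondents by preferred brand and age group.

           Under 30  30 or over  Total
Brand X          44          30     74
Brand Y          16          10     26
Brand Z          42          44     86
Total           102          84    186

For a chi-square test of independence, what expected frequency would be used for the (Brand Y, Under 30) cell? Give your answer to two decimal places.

Row total (Brand Y) = 26; column total (Under 30) = 102; grand total N = 186.
Expected count = (row total × column total) / N = 26 × 102 / 186 = 14.26.

14.26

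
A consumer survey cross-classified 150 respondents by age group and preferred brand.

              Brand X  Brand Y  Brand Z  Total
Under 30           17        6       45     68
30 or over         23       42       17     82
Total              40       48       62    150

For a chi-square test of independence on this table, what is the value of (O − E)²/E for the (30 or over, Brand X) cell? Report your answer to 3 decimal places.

Row total (30 or over) = 82; column total (Brand X) = 40; N = 150.
Expected count E = 82 × 40 / 150 = 21.8667.
Contribution = (O − E)²/E = (23 − 21.8667)² / 21.8667 = 0.059.

0.059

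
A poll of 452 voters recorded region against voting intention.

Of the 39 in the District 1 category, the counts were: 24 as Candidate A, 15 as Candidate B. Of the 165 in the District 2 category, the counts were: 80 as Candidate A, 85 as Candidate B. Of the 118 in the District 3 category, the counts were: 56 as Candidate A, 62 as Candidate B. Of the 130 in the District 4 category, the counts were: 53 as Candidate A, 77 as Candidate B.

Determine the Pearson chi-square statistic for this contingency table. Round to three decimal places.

5.487

Row totals: 39, 165, 118, 130. Column totals: 213, 239. Grand total N = 452.
Expected counts (row total × column total / N):
  District 1, Candidate A: 39×213/452 = 18.3783
  District 1, Candidate B: 39×239/452 = 20.6217
  District 2, Candidate A: 165×213/452 = 77.7544
  District 2, Candidate B: 165×239/452 = 87.2456
  District 3, Candidate A: 118×213/452 = 55.6062
  District 3, Candidate B: 118×239/452 = 62.3938
  District 4, Candidate A: 130×213/452 = 61.2611
  District 4, Candidate B: 130×239/452 = 68.7389
Contributions (O − E)²/E:
  (24 − 18.3783)²/18.3783 = 1.7196
  (15 − 20.6217)²/20.6217 = 1.5325
  (80 − 77.7544)²/77.7544 = 0.0649
  (85 − 87.2456)²/87.2456 = 0.0578
  (56 − 55.6062)²/55.6062 = 0.0028
  (62 − 62.3938)²/62.3938 = 0.0025
  (53 − 61.2611)²/61.2611 = 1.1140
  (77 − 68.7389)²/68.7389 = 0.9928
χ² = 1.7196 + 1.5325 + 0.0649 + 0.0578 + 0.0028 + 0.0025 + 1.1140 + 0.9928 = 5.487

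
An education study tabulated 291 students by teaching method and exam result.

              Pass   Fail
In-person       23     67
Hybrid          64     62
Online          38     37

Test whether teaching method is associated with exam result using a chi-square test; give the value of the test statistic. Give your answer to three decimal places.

16.099

Row totals: 90, 126, 75. Column totals: 125, 166. Grand total N = 291.
Expected counts (row total × column total / N):
  In-person, Pass: 90×125/291 = 38.6598
  In-person, Fail: 90×166/291 = 51.3402
  Hybrid, Pass: 126×125/291 = 54.1237
  Hybrid, Fail: 126×166/291 = 71.8763
  Online, Pass: 75×125/291 = 32.2165
  Online, Fail: 75×166/291 = 42.7835
Contributions (O − E)²/E:
  (23 − 38.6598)²/38.6598 = 6.3433
  (67 − 51.3402)²/51.3402 = 4.7766
  (64 − 54.1237)²/54.1237 = 1.8022
  (62 − 71.8763)²/71.8763 = 1.3571
  (38 − 32.2165)²/32.2165 = 1.0383
  (37 − 42.7835)²/42.7835 = 0.7818
χ² = 6.3433 + 4.7766 + 1.8022 + 1.3571 + 1.0383 + 0.7818 = 16.099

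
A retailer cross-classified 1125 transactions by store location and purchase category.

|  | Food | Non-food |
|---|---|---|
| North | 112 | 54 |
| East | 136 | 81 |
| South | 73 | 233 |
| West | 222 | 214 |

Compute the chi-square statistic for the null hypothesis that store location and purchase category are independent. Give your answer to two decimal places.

Row totals: 166, 217, 306, 436. Column totals: 543, 582. Grand total N = 1125.
Expected counts (row total × column total / N):
  North, Food: 166×543/1125 = 80.123
  North, Non-food: 166×582/1125 = 85.877
  East, Food: 217×543/1125 = 104.739
  East, Non-food: 217×582/1125 = 112.261
  South, Food: 306×543/1125 = 147.696
  South, Non-food: 306×582/1125 = 158.304
  West, Food: 436×543/1125 = 210.443
  West, Non-food: 436×582/1125 = 225.557
Contributions (O − E)²/E:
  (112 − 80.123)²/80.123 = 12.6823
  (54 − 85.877)²/85.877 = 11.8325
  (136 − 104.739)²/104.739 = 9.3303
  (81 − 112.261)²/112.261 = 8.7052
  (73 − 147.696)²/147.696 = 37.7769
  (233 − 158.304)²/158.304 = 35.2454
  (222 − 210.443)²/210.443 = 0.6347
  (214 − 225.557)²/225.557 = 0.5922
χ² = 12.6823 + 11.8325 + 9.3303 + 8.7052 + 37.7769 + 35.2454 + 0.6347 + 0.5922 = 116.80

116.80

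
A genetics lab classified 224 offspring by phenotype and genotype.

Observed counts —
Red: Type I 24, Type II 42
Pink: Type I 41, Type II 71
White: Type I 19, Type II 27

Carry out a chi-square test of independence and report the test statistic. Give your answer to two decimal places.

0.36

Row totals: 66, 112, 46. Column totals: 84, 140. Grand total N = 224.
Expected counts (row total × column total / N):
  Red, Type I: 66×84/224 = 24.750
  Red, Type II: 66×140/224 = 41.250
  Pink, Type I: 112×84/224 = 42.000
  Pink, Type II: 112×140/224 = 70.000
  White, Type I: 46×84/224 = 17.250
  White, Type II: 46×140/224 = 28.750
Contributions (O − E)²/E:
  (24 − 24.750)²/24.750 = 0.0227
  (42 − 41.250)²/41.250 = 0.0136
  (41 − 42.000)²/42.000 = 0.0238
  (71 − 70.000)²/70.000 = 0.0143
  (19 − 17.250)²/17.250 = 0.1775
  (27 − 28.750)²/28.750 = 0.1065
χ² = 0.0227 + 0.0136 + 0.0238 + 0.0143 + 0.1775 + 0.1065 = 0.36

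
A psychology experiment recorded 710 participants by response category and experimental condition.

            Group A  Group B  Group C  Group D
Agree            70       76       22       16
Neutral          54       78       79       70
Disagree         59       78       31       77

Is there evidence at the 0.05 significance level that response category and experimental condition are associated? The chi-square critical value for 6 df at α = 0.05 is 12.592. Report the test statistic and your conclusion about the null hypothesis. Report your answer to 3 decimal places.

69.167; reject H₀

Row totals: 184, 281, 245. Column totals: 183, 232, 132, 163. Grand total N = 710.
Expected counts (row total × column total / N):
  Agree, Group A: 184×183/710 = 47.42535
  Agree, Group B: 184×232/710 = 60.12394
  Agree, Group C: 184×132/710 = 34.20845
  Agree, Group D: 184×163/710 = 42.24225
  Neutral, Group A: 281×183/710 = 72.42676
  Neutral, Group B: 281×232/710 = 91.81972
  Neutral, Group C: 281×132/710 = 52.24225
  Neutral, Group D: 281×163/710 = 64.51127
  Disagree, Group A: 245×183/710 = 63.14789
  Disagree, Group B: 245×232/710 = 80.05634
  Disagree, Group C: 245×132/710 = 45.54930
  Disagree, Group D: 245×163/710 = 56.24648
Contributions (O − E)²/E:
  (70 − 47.42535)²/47.42535 = 10.7456
  (76 − 60.12394)²/60.12394 = 4.1922
  (22 − 34.20845)²/34.20845 = 4.3570
  (16 − 42.24225)²/42.24225 = 16.3025
  (54 − 72.42676)²/72.42676 = 4.6881
  (78 − 91.81972)²/91.81972 = 2.0800
  (79 − 52.24225)²/52.24225 = 13.7049
  (70 − 64.51127)²/64.51127 = 0.4670
  (59 − 63.14789)²/63.14789 = 0.2725
  (78 − 80.05634)²/80.05634 = 0.0528
  (31 − 45.54930)²/45.54930 = 4.6473
  (77 − 56.24648)²/56.24648 = 7.6575
χ² = 10.7456 + 4.1922 + 4.3570 + 16.3025 + 4.6881 + 2.0800 + 13.7049 + 0.4670 + 0.2725 + 0.0528 + 4.6473 + 7.6575 = 69.167
df = (3−1)(4−1) = 6. Since 69.167 > 12.592, reject the null hypothesis of independence at α = 0.05.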